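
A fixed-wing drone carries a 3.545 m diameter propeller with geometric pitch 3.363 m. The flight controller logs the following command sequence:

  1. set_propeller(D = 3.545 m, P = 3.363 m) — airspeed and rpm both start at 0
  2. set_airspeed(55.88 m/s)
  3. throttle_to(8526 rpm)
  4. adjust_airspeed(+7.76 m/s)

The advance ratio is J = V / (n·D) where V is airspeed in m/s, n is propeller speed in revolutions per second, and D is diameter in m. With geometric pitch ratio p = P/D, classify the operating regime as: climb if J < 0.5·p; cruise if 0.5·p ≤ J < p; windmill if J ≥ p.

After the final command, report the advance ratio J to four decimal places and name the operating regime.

set_propeller: D = 3.545 m, P = 3.363 m (p = P/D = 0.948660); state ← (V=0, rpm=0)
set_airspeed(55.88): V ← 55.88 m/s
throttle_to(8526): rpm ← 8526
adjust_airspeed(+7.76): V ← 55.88 +7.76 = 63.64 m/s
final state: V = 63.64 m/s, rpm = 8526 → n = rpm/60 = 142.100000 rev/s
J = V / (n·D) = 63.64 / (142.100000 × 3.545) = 0.126334
regime bands: climb J<0.4743 | cruise [0.4743, 0.9487) | windmill J≥0.9487
J = 0.1263 → climb

J = 0.1263, regime = climb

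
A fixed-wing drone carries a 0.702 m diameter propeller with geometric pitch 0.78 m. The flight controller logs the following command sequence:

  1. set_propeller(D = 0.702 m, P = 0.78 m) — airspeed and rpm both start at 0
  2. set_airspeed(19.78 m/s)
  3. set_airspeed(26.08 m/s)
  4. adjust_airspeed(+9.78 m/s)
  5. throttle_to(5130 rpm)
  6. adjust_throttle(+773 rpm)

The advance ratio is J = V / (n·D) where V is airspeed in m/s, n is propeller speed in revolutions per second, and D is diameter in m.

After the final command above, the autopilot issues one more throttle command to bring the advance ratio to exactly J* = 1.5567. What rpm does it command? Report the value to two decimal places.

rpm = 1968.88

set_propeller: D = 0.702 m, P = 0.78 m (p = P/D = 1.111111); state ← (V=0, rpm=0)
set_airspeed(19.78): V ← 19.78 m/s
set_airspeed(26.08): V ← 26.08 m/s
adjust_airspeed(+9.78): V ← 26.08 +9.78 = 35.86 m/s
throttle_to(5130): rpm ← 5130
adjust_throttle(+773): rpm ← 5130 +773 = 5903
final state: V = 35.86 m/s, rpm = 5903 → n = rpm/60 = 98.383333 rev/s
target J* = 1.5567; solve J* = V/(n·D) for n: n = V/(J*·D) = 35.86/(1.5567 × 0.702) = 32.814686 rev/s
rpm = 60·n = 1968.881136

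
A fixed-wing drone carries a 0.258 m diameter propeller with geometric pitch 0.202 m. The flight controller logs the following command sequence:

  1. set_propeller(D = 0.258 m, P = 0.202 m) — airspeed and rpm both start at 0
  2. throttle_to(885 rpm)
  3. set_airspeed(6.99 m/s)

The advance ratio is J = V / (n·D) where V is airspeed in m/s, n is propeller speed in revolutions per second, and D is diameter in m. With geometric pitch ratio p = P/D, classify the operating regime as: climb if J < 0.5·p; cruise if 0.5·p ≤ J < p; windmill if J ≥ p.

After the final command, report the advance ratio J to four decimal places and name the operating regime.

J = 1.8368, regime = windmill

set_propeller: D = 0.258 m, P = 0.202 m (p = P/D = 0.782946); state ← (V=0, rpm=0)
throttle_to(885): rpm ← 885
set_airspeed(6.99): V ← 6.99 m/s
final state: V = 6.99 m/s, rpm = 885 → n = rpm/60 = 14.750000 rev/s
J = V / (n·D) = 6.99 / (14.750000 × 0.258) = 1.836815
regime bands: climb J<0.3915 | cruise [0.3915, 0.7829) | windmill J≥0.7829
J = 1.8368 → windmill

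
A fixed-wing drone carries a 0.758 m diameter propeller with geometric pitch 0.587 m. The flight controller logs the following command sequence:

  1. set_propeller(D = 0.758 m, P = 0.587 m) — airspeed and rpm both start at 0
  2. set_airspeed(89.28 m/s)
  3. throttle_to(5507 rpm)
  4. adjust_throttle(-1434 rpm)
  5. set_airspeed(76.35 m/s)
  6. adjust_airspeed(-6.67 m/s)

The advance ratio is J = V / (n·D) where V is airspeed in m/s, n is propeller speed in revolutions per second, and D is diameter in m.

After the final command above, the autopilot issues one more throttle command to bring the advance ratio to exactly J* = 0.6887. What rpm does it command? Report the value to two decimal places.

rpm = 8008.66

set_propeller: D = 0.758 m, P = 0.587 m (p = P/D = 0.774406); state ← (V=0, rpm=0)
set_airspeed(89.28): V ← 89.28 m/s
throttle_to(5507): rpm ← 5507
adjust_throttle(-1434): rpm ← 5507 -1434 = 4073
set_airspeed(76.35): V ← 76.35 m/s
adjust_airspeed(-6.67): V ← 76.35 -6.67 = 69.68 m/s
final state: V = 69.68 m/s, rpm = 4073 → n = rpm/60 = 67.883333 rev/s
target J* = 0.6887; solve J* = V/(n·D) for n: n = V/(J*·D) = 69.68/(0.6887 × 0.758) = 133.477743 rev/s
rpm = 60·n = 8008.664560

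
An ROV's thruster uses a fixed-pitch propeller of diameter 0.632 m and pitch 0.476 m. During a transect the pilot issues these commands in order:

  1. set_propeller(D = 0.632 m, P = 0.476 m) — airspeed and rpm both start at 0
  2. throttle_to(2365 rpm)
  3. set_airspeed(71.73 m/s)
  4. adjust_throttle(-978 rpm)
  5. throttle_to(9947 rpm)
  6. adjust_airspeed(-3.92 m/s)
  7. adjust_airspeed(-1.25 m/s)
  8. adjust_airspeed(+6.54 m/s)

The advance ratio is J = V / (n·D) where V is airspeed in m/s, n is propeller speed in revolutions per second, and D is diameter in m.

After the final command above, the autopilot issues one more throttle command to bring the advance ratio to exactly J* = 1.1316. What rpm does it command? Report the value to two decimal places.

set_propeller: D = 0.632 m, P = 0.476 m (p = P/D = 0.753165); state ← (V=0, rpm=0)
throttle_to(2365): rpm ← 2365
set_airspeed(71.73): V ← 71.73 m/s
adjust_throttle(-978): rpm ← 2365 -978 = 1387
throttle_to(9947): rpm ← 9947
adjust_airspeed(-3.92): V ← 71.73 -3.92 = 67.81 m/s
adjust_airspeed(-1.25): V ← 67.81 -1.25 = 66.56 m/s
adjust_airspeed(+6.54): V ← 66.56 +6.54 = 73.1 m/s
final state: V = 73.1 m/s, rpm = 9947 → n = rpm/60 = 165.783333 rev/s
target J* = 1.1316; solve J* = V/(n·D) for n: n = V/(J*·D) = 73.1/(1.1316 × 0.632) = 102.213288 rev/s
rpm = 60·n = 6132.797294

rpm = 6132.80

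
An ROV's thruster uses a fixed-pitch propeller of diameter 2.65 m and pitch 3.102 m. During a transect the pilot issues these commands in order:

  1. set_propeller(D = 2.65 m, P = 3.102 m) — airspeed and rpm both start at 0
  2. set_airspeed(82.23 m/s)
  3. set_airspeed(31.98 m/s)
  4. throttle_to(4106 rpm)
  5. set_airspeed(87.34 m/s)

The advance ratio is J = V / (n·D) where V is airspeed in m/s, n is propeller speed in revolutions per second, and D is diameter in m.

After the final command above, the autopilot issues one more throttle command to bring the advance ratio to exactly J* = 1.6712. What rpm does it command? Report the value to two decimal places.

rpm = 1183.29

set_propeller: D = 2.65 m, P = 3.102 m (p = P/D = 1.170566); state ← (V=0, rpm=0)
set_airspeed(82.23): V ← 82.23 m/s
set_airspeed(31.98): V ← 31.98 m/s
throttle_to(4106): rpm ← 4106
set_airspeed(87.34): V ← 87.34 m/s
final state: V = 87.34 m/s, rpm = 4106 → n = rpm/60 = 68.433333 rev/s
target J* = 1.6712; solve J* = V/(n·D) for n: n = V/(J*·D) = 87.34/(1.6712 × 2.65) = 19.721452 rev/s
rpm = 60·n = 1183.287119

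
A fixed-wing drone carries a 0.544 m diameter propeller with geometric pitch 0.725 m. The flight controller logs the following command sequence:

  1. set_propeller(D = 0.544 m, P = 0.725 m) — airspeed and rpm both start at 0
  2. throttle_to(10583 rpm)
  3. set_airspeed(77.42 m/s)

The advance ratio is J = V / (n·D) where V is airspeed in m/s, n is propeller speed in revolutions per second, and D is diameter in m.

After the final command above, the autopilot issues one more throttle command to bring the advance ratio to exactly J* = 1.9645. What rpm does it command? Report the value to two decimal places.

set_propeller: D = 0.544 m, P = 0.725 m (p = P/D = 1.332721); state ← (V=0, rpm=0)
throttle_to(10583): rpm ← 10583
set_airspeed(77.42): V ← 77.42 m/s
final state: V = 77.42 m/s, rpm = 10583 → n = rpm/60 = 176.383333 rev/s
target J* = 1.9645; solve J* = V/(n·D) for n: n = V/(J*·D) = 77.42/(1.9645 × 0.544) = 72.443969 rev/s
rpm = 60·n = 4346.638121

rpm = 4346.64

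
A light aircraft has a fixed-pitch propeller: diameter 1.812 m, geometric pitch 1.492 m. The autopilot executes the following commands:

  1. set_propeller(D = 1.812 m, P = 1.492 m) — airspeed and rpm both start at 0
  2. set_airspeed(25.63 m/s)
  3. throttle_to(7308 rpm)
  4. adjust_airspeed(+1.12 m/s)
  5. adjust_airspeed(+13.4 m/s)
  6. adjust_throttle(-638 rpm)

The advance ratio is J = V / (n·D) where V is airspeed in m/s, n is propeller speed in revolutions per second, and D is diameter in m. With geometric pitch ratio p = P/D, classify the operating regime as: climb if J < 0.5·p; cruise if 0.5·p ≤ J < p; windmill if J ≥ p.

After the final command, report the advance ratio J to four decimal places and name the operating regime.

J = 0.1993, regime = climb

set_propeller: D = 1.812 m, P = 1.492 m (p = P/D = 0.823400); state ← (V=0, rpm=0)
set_airspeed(25.63): V ← 25.63 m/s
throttle_to(7308): rpm ← 7308
adjust_airspeed(+1.12): V ← 25.63 +1.12 = 26.75 m/s
adjust_airspeed(+13.4): V ← 26.75 +13.4 = 40.15 m/s
adjust_throttle(-638): rpm ← 7308 -638 = 6670
final state: V = 40.15 m/s, rpm = 6670 → n = rpm/60 = 111.166667 rev/s
J = V / (n·D) = 40.15 / (111.166667 × 1.812) = 0.199321
regime bands: climb J<0.4117 | cruise [0.4117, 0.8234) | windmill J≥0.8234
J = 0.1993 → climb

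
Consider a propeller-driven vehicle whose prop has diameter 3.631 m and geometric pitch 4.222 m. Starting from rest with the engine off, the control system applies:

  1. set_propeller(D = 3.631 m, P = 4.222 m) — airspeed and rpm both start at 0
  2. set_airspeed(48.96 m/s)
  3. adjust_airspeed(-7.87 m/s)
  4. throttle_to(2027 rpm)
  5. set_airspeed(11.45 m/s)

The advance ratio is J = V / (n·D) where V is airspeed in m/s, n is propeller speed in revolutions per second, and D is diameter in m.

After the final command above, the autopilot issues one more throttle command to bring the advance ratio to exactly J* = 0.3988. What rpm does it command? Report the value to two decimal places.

set_propeller: D = 3.631 m, P = 4.222 m (p = P/D = 1.162765); state ← (V=0, rpm=0)
set_airspeed(48.96): V ← 48.96 m/s
adjust_airspeed(-7.87): V ← 48.96 -7.87 = 41.09 m/s
throttle_to(2027): rpm ← 2027
set_airspeed(11.45): V ← 11.45 m/s
final state: V = 11.45 m/s, rpm = 2027 → n = rpm/60 = 33.783333 rev/s
target J* = 0.3988; solve J* = V/(n·D) for n: n = V/(J*·D) = 11.45/(0.3988 × 3.631) = 7.907225 rev/s
rpm = 60·n = 474.433491

rpm = 474.43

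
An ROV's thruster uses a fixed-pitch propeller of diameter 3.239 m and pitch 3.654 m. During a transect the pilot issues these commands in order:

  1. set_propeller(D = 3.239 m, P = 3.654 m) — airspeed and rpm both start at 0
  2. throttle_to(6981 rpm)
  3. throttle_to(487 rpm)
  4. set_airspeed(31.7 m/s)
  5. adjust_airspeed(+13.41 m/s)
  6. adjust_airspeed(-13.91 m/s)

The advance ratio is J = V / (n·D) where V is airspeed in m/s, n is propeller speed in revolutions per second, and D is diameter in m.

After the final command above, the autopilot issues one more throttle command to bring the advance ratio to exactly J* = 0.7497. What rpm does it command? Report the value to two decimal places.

set_propeller: D = 3.239 m, P = 3.654 m (p = P/D = 1.128126); state ← (V=0, rpm=0)
throttle_to(6981): rpm ← 6981
throttle_to(487): rpm ← 487
set_airspeed(31.7): V ← 31.7 m/s
adjust_airspeed(+13.41): V ← 31.7 +13.41 = 45.11 m/s
adjust_airspeed(-13.91): V ← 45.11 -13.91 = 31.2 m/s
final state: V = 31.2 m/s, rpm = 487 → n = rpm/60 = 8.116667 rev/s
target J* = 0.7497; solve J* = V/(n·D) for n: n = V/(J*·D) = 31.2/(0.7497 × 3.239) = 12.848610 rev/s
rpm = 60·n = 770.916579

rpm = 770.92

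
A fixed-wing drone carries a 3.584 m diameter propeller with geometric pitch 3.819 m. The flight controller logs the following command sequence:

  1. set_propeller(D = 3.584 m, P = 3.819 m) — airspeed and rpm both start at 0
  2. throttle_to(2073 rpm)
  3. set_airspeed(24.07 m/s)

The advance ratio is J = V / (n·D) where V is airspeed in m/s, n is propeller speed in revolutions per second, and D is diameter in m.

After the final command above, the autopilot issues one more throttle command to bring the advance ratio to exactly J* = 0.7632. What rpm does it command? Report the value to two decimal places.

rpm = 527.98

set_propeller: D = 3.584 m, P = 3.819 m (p = P/D = 1.065569); state ← (V=0, rpm=0)
throttle_to(2073): rpm ← 2073
set_airspeed(24.07): V ← 24.07 m/s
final state: V = 24.07 m/s, rpm = 2073 → n = rpm/60 = 34.550000 rev/s
target J* = 0.7632; solve J* = V/(n·D) for n: n = V/(J*·D) = 24.07/(0.7632 × 3.584) = 8.799738 rev/s
rpm = 60·n = 527.984263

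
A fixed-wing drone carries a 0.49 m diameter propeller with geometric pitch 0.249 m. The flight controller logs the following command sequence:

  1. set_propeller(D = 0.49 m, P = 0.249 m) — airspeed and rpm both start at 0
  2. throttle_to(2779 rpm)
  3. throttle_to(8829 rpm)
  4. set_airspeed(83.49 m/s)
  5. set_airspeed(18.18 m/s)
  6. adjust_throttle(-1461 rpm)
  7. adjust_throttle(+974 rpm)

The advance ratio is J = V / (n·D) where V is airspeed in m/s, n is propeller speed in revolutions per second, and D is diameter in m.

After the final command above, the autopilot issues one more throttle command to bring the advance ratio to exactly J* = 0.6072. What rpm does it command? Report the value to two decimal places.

set_propeller: D = 0.49 m, P = 0.249 m (p = P/D = 0.508163); state ← (V=0, rpm=0)
throttle_to(2779): rpm ← 2779
throttle_to(8829): rpm ← 8829
set_airspeed(83.49): V ← 83.49 m/s
set_airspeed(18.18): V ← 18.18 m/s
adjust_throttle(-1461): rpm ← 8829 -1461 = 7368
adjust_throttle(+974): rpm ← 7368 +974 = 8342
final state: V = 18.18 m/s, rpm = 8342 → n = rpm/60 = 139.033333 rev/s
target J* = 0.6072; solve J* = V/(n·D) for n: n = V/(J*·D) = 18.18/(0.6072 × 0.49) = 61.103493 rev/s
rpm = 60·n = 3666.209567

rpm = 3666.21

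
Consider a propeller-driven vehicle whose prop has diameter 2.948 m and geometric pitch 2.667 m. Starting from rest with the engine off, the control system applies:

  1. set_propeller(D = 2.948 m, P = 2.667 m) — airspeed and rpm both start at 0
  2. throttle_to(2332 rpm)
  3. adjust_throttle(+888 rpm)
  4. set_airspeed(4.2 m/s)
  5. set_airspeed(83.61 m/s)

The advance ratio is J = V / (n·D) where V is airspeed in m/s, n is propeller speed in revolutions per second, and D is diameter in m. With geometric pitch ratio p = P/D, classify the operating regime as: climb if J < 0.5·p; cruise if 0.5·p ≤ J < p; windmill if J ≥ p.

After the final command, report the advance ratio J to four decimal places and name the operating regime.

J = 0.5285, regime = cruise

set_propeller: D = 2.948 m, P = 2.667 m (p = P/D = 0.904681); state ← (V=0, rpm=0)
throttle_to(2332): rpm ← 2332
adjust_throttle(+888): rpm ← 2332 +888 = 3220
set_airspeed(4.2): V ← 4.2 m/s
set_airspeed(83.61): V ← 83.61 m/s
final state: V = 83.61 m/s, rpm = 3220 → n = rpm/60 = 53.666667 rev/s
J = V / (n·D) = 83.61 / (53.666667 × 2.948) = 0.528477
regime bands: climb J<0.4523 | cruise [0.4523, 0.9047) | windmill J≥0.9047
J = 0.5285 → cruise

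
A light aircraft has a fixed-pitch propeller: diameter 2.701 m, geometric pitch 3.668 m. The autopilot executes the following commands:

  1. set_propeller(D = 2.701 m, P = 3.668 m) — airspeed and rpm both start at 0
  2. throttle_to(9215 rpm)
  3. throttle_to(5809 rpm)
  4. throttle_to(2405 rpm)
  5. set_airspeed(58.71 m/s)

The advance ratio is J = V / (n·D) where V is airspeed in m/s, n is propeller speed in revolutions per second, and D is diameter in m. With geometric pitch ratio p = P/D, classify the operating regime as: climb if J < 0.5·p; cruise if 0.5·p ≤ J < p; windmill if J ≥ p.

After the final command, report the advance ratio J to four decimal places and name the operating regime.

J = 0.5423, regime = climb

set_propeller: D = 2.701 m, P = 3.668 m (p = P/D = 1.358016); state ← (V=0, rpm=0)
throttle_to(9215): rpm ← 9215
throttle_to(5809): rpm ← 5809
throttle_to(2405): rpm ← 2405
set_airspeed(58.71): V ← 58.71 m/s
final state: V = 58.71 m/s, rpm = 2405 → n = rpm/60 = 40.083333 rev/s
J = V / (n·D) = 58.71 / (40.083333 × 2.701) = 0.542280
regime bands: climb J<0.6790 | cruise [0.6790, 1.3580) | windmill J≥1.3580
J = 0.5423 → climb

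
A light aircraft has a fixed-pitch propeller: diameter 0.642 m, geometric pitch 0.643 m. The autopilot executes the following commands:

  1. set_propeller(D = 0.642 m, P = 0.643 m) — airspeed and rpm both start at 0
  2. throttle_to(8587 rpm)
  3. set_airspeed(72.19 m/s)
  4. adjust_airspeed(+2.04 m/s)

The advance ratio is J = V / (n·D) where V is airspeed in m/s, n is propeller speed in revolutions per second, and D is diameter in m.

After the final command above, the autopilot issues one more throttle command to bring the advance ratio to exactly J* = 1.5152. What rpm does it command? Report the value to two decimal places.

rpm = 4578.53

set_propeller: D = 0.642 m, P = 0.643 m (p = P/D = 1.001558); state ← (V=0, rpm=0)
throttle_to(8587): rpm ← 8587
set_airspeed(72.19): V ← 72.19 m/s
adjust_airspeed(+2.04): V ← 72.19 +2.04 = 74.23 m/s
final state: V = 74.23 m/s, rpm = 8587 → n = rpm/60 = 143.116667 rev/s
target J* = 1.5152; solve J* = V/(n·D) for n: n = V/(J*·D) = 74.23/(1.5152 × 0.642) = 76.308773 rev/s
rpm = 60·n = 4578.526384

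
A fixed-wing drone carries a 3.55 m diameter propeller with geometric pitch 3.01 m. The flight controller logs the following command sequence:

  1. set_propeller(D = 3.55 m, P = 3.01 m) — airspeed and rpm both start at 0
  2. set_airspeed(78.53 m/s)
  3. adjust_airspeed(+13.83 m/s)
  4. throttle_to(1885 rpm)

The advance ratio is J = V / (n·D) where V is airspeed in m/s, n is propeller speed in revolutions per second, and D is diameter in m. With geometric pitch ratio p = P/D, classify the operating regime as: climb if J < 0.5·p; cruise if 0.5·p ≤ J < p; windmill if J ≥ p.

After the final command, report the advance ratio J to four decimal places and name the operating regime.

J = 0.8281, regime = cruise

set_propeller: D = 3.55 m, P = 3.01 m (p = P/D = 0.847887); state ← (V=0, rpm=0)
set_airspeed(78.53): V ← 78.53 m/s
adjust_airspeed(+13.83): V ← 78.53 +13.83 = 92.36 m/s
throttle_to(1885): rpm ← 1885
final state: V = 92.36 m/s, rpm = 1885 → n = rpm/60 = 31.416667 rev/s
J = V / (n·D) = 92.36 / (31.416667 × 3.55) = 0.828124
regime bands: climb J<0.4239 | cruise [0.4239, 0.8479) | windmill J≥0.8479
J = 0.8281 → cruise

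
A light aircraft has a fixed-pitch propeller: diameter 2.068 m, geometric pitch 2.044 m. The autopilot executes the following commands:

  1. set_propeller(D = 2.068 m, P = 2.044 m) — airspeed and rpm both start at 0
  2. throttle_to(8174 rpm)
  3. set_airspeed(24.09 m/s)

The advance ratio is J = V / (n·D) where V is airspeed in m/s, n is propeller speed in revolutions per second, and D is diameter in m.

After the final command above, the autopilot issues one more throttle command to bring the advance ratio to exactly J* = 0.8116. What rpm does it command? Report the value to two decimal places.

rpm = 861.18

set_propeller: D = 2.068 m, P = 2.044 m (p = P/D = 0.988395); state ← (V=0, rpm=0)
throttle_to(8174): rpm ← 8174
set_airspeed(24.09): V ← 24.09 m/s
final state: V = 24.09 m/s, rpm = 8174 → n = rpm/60 = 136.233333 rev/s
target J* = 0.8116; solve J* = V/(n·D) for n: n = V/(J*·D) = 24.09/(0.8116 × 2.068) = 14.353051 rev/s
rpm = 60·n = 861.183058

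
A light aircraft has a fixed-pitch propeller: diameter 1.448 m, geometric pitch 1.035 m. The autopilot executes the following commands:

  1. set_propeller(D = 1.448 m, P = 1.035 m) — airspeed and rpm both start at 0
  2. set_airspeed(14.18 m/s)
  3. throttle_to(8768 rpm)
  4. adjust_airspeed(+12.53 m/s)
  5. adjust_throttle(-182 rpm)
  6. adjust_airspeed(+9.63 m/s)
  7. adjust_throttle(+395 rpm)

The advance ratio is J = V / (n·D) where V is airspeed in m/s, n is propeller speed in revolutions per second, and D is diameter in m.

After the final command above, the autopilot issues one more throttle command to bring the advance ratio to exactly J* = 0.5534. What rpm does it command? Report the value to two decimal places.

set_propeller: D = 1.448 m, P = 1.035 m (p = P/D = 0.714779); state ← (V=0, rpm=0)
set_airspeed(14.18): V ← 14.18 m/s
throttle_to(8768): rpm ← 8768
adjust_airspeed(+12.53): V ← 14.18 +12.53 = 26.71 m/s
adjust_throttle(-182): rpm ← 8768 -182 = 8586
adjust_airspeed(+9.63): V ← 26.71 +9.63 = 36.34 m/s
adjust_throttle(+395): rpm ← 8586 +395 = 8981
final state: V = 36.34 m/s, rpm = 8981 → n = rpm/60 = 149.683333 rev/s
target J* = 0.5534; solve J* = V/(n·D) for n: n = V/(J*·D) = 36.34/(0.5534 × 1.448) = 45.349991 rev/s
rpm = 60·n = 2720.999467

rpm = 2721.00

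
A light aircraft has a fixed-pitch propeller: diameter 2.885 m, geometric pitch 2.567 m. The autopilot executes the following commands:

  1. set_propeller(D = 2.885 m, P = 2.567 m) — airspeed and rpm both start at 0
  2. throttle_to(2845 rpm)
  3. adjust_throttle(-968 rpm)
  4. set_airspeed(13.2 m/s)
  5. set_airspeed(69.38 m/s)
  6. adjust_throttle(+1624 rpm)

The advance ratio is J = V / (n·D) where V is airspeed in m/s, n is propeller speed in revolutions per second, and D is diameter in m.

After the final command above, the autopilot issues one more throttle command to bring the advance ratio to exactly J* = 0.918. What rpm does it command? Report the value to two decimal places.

set_propeller: D = 2.885 m, P = 2.567 m (p = P/D = 0.889775); state ← (V=0, rpm=0)
throttle_to(2845): rpm ← 2845
adjust_throttle(-968): rpm ← 2845 -968 = 1877
set_airspeed(13.2): V ← 13.2 m/s
set_airspeed(69.38): V ← 69.38 m/s
adjust_throttle(+1624): rpm ← 1877 +1624 = 3501
final state: V = 69.38 m/s, rpm = 3501 → n = rpm/60 = 58.350000 rev/s
target J* = 0.918; solve J* = V/(n·D) for n: n = V/(J*·D) = 69.38/(0.918 × 2.885) = 26.196652 rev/s
rpm = 60·n = 1571.799141

rpm = 1571.80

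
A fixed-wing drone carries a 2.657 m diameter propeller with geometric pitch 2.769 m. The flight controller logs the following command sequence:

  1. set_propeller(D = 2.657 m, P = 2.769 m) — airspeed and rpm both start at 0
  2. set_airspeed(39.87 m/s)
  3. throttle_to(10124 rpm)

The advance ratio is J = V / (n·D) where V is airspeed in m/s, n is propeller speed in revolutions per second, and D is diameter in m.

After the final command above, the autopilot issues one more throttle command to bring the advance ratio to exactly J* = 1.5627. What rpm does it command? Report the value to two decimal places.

rpm = 576.14

set_propeller: D = 2.657 m, P = 2.769 m (p = P/D = 1.042153); state ← (V=0, rpm=0)
set_airspeed(39.87): V ← 39.87 m/s
throttle_to(10124): rpm ← 10124
final state: V = 39.87 m/s, rpm = 10124 → n = rpm/60 = 168.733333 rev/s
target J* = 1.5627; solve J* = V/(n·D) for n: n = V/(J*·D) = 39.87/(1.5627 × 2.657) = 9.602384 rev/s
rpm = 60·n = 576.143040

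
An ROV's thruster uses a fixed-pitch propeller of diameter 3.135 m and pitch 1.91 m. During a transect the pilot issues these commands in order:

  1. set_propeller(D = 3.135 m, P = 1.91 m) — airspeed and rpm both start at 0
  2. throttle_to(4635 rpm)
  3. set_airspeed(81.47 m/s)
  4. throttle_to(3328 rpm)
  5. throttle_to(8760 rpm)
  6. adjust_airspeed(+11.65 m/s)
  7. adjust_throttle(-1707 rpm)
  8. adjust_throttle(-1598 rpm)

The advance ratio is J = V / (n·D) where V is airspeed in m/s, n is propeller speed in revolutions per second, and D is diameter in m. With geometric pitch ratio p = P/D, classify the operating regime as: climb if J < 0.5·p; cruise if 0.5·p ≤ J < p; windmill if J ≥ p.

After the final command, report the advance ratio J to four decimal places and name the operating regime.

J = 0.3267, regime = cruise

set_propeller: D = 3.135 m, P = 1.91 m (p = P/D = 0.609250); state ← (V=0, rpm=0)
throttle_to(4635): rpm ← 4635
set_airspeed(81.47): V ← 81.47 m/s
throttle_to(3328): rpm ← 3328
throttle_to(8760): rpm ← 8760
adjust_airspeed(+11.65): V ← 81.47 +11.65 = 93.12 m/s
adjust_throttle(-1707): rpm ← 8760 -1707 = 7053
adjust_throttle(-1598): rpm ← 7053 -1598 = 5455
final state: V = 93.12 m/s, rpm = 5455 → n = rpm/60 = 90.916667 rev/s
J = V / (n·D) = 93.12 / (90.916667 × 3.135) = 0.326710
regime bands: climb J<0.3046 | cruise [0.3046, 0.6093) | windmill J≥0.6093
J = 0.3267 → cruise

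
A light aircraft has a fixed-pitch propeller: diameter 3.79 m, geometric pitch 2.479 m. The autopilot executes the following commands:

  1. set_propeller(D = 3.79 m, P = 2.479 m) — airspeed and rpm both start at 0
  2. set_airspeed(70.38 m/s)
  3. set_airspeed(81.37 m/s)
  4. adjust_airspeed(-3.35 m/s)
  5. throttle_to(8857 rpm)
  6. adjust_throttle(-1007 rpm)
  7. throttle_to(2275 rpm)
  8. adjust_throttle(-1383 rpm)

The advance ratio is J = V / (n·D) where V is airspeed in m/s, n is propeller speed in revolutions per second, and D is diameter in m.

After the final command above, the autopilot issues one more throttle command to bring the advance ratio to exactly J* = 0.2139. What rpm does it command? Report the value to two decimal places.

rpm = 5774.40

set_propeller: D = 3.79 m, P = 2.479 m (p = P/D = 0.654090); state ← (V=0, rpm=0)
set_airspeed(70.38): V ← 70.38 m/s
set_airspeed(81.37): V ← 81.37 m/s
adjust_airspeed(-3.35): V ← 81.37 -3.35 = 78.02 m/s
throttle_to(8857): rpm ← 8857
adjust_throttle(-1007): rpm ← 8857 -1007 = 7850
throttle_to(2275): rpm ← 2275
adjust_throttle(-1383): rpm ← 2275 -1383 = 892
final state: V = 78.02 m/s, rpm = 892 → n = rpm/60 = 14.866667 rev/s
target J* = 0.2139; solve J* = V/(n·D) for n: n = V/(J*·D) = 78.02/(0.2139 × 3.79) = 96.240075 rev/s
rpm = 60·n = 5774.404482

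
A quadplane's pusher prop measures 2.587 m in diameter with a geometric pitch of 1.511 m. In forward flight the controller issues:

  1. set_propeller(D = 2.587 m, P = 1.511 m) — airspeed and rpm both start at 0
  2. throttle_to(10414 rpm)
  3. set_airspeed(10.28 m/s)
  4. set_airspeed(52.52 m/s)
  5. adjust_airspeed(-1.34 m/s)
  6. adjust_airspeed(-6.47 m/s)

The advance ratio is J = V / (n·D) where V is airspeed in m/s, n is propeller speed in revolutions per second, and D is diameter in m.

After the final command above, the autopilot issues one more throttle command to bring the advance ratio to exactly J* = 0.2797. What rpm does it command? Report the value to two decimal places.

set_propeller: D = 2.587 m, P = 1.511 m (p = P/D = 0.584074); state ← (V=0, rpm=0)
throttle_to(10414): rpm ← 10414
set_airspeed(10.28): V ← 10.28 m/s
set_airspeed(52.52): V ← 52.52 m/s
adjust_airspeed(-1.34): V ← 52.52 -1.34 = 51.18 m/s
adjust_airspeed(-6.47): V ← 51.18 -6.47 = 44.71 m/s
final state: V = 44.71 m/s, rpm = 10414 → n = rpm/60 = 173.566667 rev/s
target J* = 0.2797; solve J* = V/(n·D) for n: n = V/(J*·D) = 44.71/(0.2797 × 2.587) = 61.789656 rev/s
rpm = 60·n = 3707.379338

rpm = 3707.38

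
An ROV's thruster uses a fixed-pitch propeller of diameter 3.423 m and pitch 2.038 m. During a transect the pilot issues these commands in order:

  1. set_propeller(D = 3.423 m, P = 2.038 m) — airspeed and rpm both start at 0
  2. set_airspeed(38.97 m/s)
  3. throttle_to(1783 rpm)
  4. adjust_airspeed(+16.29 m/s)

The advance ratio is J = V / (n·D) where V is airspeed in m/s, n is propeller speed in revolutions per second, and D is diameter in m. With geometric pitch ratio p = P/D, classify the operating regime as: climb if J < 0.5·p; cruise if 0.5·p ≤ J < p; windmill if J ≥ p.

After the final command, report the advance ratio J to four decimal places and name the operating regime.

set_propeller: D = 3.423 m, P = 2.038 m (p = P/D = 0.595384); state ← (V=0, rpm=0)
set_airspeed(38.97): V ← 38.97 m/s
throttle_to(1783): rpm ← 1783
adjust_airspeed(+16.29): V ← 38.97 +16.29 = 55.26 m/s
final state: V = 55.26 m/s, rpm = 1783 → n = rpm/60 = 29.716667 rev/s
J = V / (n·D) = 55.26 / (29.716667 × 3.423) = 0.543255
regime bands: climb J<0.2977 | cruise [0.2977, 0.5954) | windmill J≥0.5954
J = 0.5433 → cruise

J = 0.5433, regime = cruise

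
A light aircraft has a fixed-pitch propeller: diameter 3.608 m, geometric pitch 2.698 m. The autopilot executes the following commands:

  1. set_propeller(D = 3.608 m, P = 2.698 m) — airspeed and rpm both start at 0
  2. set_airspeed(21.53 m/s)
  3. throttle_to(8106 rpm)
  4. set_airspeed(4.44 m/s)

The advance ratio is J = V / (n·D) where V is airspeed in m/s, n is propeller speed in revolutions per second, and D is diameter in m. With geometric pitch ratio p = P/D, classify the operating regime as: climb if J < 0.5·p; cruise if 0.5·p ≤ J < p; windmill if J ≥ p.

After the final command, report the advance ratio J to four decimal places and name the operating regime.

J = 0.0091, regime = climb

set_propeller: D = 3.608 m, P = 2.698 m (p = P/D = 0.747783); state ← (V=0, rpm=0)
set_airspeed(21.53): V ← 21.53 m/s
throttle_to(8106): rpm ← 8106
set_airspeed(4.44): V ← 4.44 m/s
final state: V = 4.44 m/s, rpm = 8106 → n = rpm/60 = 135.100000 rev/s
J = V / (n·D) = 4.44 / (135.100000 × 3.608) = 0.009109
regime bands: climb J<0.3739 | cruise [0.3739, 0.7478) | windmill J≥0.7478
J = 0.0091 → climb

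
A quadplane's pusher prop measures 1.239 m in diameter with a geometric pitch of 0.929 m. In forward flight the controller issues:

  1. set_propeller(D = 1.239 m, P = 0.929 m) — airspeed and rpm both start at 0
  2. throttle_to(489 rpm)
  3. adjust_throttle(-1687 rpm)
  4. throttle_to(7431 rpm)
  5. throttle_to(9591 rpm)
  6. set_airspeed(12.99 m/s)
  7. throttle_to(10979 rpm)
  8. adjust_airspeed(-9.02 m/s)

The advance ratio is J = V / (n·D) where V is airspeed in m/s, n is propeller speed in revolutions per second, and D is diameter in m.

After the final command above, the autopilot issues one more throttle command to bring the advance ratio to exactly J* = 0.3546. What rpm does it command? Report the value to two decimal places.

rpm = 542.17

set_propeller: D = 1.239 m, P = 0.929 m (p = P/D = 0.749798); state ← (V=0, rpm=0)
throttle_to(489): rpm ← 489
adjust_throttle(-1687): rpm ← 489 -1687 = -1198
throttle_to(7431): rpm ← 7431
throttle_to(9591): rpm ← 9591
set_airspeed(12.99): V ← 12.99 m/s
throttle_to(10979): rpm ← 10979
adjust_airspeed(-9.02): V ← 12.99 -9.02 = 3.97 m/s
final state: V = 3.97 m/s, rpm = 10979 → n = rpm/60 = 182.983333 rev/s
target J* = 0.3546; solve J* = V/(n·D) for n: n = V/(J*·D) = 3.97/(0.3546 × 1.239) = 9.036088 rev/s
rpm = 60·n = 542.165302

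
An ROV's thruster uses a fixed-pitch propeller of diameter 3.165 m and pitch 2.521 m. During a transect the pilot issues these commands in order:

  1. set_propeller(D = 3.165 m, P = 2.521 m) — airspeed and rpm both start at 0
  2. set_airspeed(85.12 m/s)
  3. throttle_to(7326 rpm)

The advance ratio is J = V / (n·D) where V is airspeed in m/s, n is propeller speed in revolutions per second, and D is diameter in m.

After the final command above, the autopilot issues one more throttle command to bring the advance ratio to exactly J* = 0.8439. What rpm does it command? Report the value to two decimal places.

rpm = 1912.13

set_propeller: D = 3.165 m, P = 2.521 m (p = P/D = 0.796524); state ← (V=0, rpm=0)
set_airspeed(85.12): V ← 85.12 m/s
throttle_to(7326): rpm ← 7326
final state: V = 85.12 m/s, rpm = 7326 → n = rpm/60 = 122.100000 rev/s
target J* = 0.8439; solve J* = V/(n·D) for n: n = V/(J*·D) = 85.12/(0.8439 × 3.165) = 31.868888 rev/s
rpm = 60·n = 1912.133297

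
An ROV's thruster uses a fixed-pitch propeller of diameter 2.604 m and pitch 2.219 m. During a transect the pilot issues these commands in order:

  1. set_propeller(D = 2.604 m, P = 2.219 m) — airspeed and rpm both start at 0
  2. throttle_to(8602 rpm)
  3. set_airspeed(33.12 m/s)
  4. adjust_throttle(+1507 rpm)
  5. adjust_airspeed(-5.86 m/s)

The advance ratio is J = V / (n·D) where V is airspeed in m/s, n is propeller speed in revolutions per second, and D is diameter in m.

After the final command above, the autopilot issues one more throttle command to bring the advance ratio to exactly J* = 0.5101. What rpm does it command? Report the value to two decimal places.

rpm = 1231.35

set_propeller: D = 2.604 m, P = 2.219 m (p = P/D = 0.852151); state ← (V=0, rpm=0)
throttle_to(8602): rpm ← 8602
set_airspeed(33.12): V ← 33.12 m/s
adjust_throttle(+1507): rpm ← 8602 +1507 = 10109
adjust_airspeed(-5.86): V ← 33.12 -5.86 = 27.26 m/s
final state: V = 27.26 m/s, rpm = 10109 → n = rpm/60 = 168.483333 rev/s
target J* = 0.5101; solve J* = V/(n·D) for n: n = V/(J*·D) = 27.26/(0.5101 × 2.604) = 20.522466 rev/s
rpm = 60·n = 1231.347969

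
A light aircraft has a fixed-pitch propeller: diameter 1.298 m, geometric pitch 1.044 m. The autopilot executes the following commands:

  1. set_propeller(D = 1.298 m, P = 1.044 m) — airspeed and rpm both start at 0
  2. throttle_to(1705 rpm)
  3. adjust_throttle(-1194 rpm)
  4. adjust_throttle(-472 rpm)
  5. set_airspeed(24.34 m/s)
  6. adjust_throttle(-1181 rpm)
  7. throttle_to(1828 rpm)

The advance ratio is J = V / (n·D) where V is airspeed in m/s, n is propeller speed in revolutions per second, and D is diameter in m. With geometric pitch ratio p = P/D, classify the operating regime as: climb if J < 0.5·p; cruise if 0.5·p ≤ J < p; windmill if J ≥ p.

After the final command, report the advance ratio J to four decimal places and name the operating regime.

J = 0.6155, regime = cruise

set_propeller: D = 1.298 m, P = 1.044 m (p = P/D = 0.804314); state ← (V=0, rpm=0)
throttle_to(1705): rpm ← 1705
adjust_throttle(-1194): rpm ← 1705 -1194 = 511
adjust_throttle(-472): rpm ← 511 -472 = 39
set_airspeed(24.34): V ← 24.34 m/s
adjust_throttle(-1181): rpm ← 39 -1181 = -1142
throttle_to(1828): rpm ← 1828
final state: V = 24.34 m/s, rpm = 1828 → n = rpm/60 = 30.466667 rev/s
J = V / (n·D) = 24.34 / (30.466667 × 1.298) = 0.615490
regime bands: climb J<0.4022 | cruise [0.4022, 0.8043) | windmill J≥0.8043
J = 0.6155 → cruise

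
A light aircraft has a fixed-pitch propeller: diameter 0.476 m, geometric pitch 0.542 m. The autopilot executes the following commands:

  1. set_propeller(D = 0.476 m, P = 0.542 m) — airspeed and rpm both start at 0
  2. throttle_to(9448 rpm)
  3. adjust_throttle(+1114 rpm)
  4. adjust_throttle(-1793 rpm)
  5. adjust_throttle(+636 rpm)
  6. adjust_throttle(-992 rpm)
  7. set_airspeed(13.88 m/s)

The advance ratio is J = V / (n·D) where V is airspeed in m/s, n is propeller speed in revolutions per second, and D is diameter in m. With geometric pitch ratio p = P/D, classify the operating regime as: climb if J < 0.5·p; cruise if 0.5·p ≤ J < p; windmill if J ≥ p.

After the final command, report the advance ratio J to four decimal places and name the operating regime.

J = 0.2080, regime = climb

set_propeller: D = 0.476 m, P = 0.542 m (p = P/D = 1.138655); state ← (V=0, rpm=0)
throttle_to(9448): rpm ← 9448
adjust_throttle(+1114): rpm ← 9448 +1114 = 10562
adjust_throttle(-1793): rpm ← 10562 -1793 = 8769
adjust_throttle(+636): rpm ← 8769 +636 = 9405
adjust_throttle(-992): rpm ← 9405 -992 = 8413
set_airspeed(13.88): V ← 13.88 m/s
final state: V = 13.88 m/s, rpm = 8413 → n = rpm/60 = 140.216667 rev/s
J = V / (n·D) = 13.88 / (140.216667 × 0.476) = 0.207961
regime bands: climb J<0.5693 | cruise [0.5693, 1.1387) | windmill J≥1.1387
J = 0.2080 → climb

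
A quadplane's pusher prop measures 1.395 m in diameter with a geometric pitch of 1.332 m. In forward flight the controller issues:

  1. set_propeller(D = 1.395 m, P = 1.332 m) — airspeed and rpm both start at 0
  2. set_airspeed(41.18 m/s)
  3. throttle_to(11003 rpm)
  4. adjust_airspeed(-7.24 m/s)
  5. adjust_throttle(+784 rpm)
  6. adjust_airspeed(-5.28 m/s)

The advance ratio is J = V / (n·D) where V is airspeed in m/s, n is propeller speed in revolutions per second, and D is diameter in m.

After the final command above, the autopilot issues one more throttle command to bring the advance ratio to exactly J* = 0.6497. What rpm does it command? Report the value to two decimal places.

rpm = 1897.32

set_propeller: D = 1.395 m, P = 1.332 m (p = P/D = 0.954839); state ← (V=0, rpm=0)
set_airspeed(41.18): V ← 41.18 m/s
throttle_to(11003): rpm ← 11003
adjust_airspeed(-7.24): V ← 41.18 -7.24 = 33.94 m/s
adjust_throttle(+784): rpm ← 11003 +784 = 11787
adjust_airspeed(-5.28): V ← 33.94 -5.28 = 28.66 m/s
final state: V = 28.66 m/s, rpm = 11787 → n = rpm/60 = 196.450000 rev/s
target J* = 0.6497; solve J* = V/(n·D) for n: n = V/(J*·D) = 28.66/(0.6497 × 1.395) = 31.621984 rev/s
rpm = 60·n = 1897.319027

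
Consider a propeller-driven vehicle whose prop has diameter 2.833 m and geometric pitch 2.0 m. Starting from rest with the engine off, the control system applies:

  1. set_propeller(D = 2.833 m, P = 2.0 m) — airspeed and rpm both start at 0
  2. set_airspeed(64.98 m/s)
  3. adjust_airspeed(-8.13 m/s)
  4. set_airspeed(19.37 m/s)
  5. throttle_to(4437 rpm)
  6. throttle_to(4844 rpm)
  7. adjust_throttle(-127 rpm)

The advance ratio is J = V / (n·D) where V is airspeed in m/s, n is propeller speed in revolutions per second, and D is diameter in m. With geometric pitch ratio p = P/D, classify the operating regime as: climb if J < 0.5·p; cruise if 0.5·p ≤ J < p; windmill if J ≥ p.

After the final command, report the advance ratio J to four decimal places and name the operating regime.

set_propeller: D = 2.833 m, P = 2.0 m (p = P/D = 0.705965); state ← (V=0, rpm=0)
set_airspeed(64.98): V ← 64.98 m/s
adjust_airspeed(-8.13): V ← 64.98 -8.13 = 56.85 m/s
set_airspeed(19.37): V ← 19.37 m/s
throttle_to(4437): rpm ← 4437
throttle_to(4844): rpm ← 4844
adjust_throttle(-127): rpm ← 4844 -127 = 4717
final state: V = 19.37 m/s, rpm = 4717 → n = rpm/60 = 78.616667 rev/s
J = V / (n·D) = 19.37 / (78.616667 × 2.833) = 0.086970
regime bands: climb J<0.3530 | cruise [0.3530, 0.7060) | windmill J≥0.7060
J = 0.0870 → climb

J = 0.0870, regime = climb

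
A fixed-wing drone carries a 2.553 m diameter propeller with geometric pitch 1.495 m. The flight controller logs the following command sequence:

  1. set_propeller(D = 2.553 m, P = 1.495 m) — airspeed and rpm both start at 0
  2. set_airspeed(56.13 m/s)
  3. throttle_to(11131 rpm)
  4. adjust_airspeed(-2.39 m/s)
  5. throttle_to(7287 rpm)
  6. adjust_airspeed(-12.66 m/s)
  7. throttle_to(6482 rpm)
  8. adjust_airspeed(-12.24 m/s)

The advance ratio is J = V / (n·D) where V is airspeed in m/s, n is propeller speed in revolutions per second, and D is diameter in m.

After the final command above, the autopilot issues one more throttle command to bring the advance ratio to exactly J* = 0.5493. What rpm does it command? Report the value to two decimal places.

rpm = 1233.92

set_propeller: D = 2.553 m, P = 1.495 m (p = P/D = 0.585586); state ← (V=0, rpm=0)
set_airspeed(56.13): V ← 56.13 m/s
throttle_to(11131): rpm ← 11131
adjust_airspeed(-2.39): V ← 56.13 -2.39 = 53.74 m/s
throttle_to(7287): rpm ← 7287
adjust_airspeed(-12.66): V ← 53.74 -12.66 = 41.08 m/s
throttle_to(6482): rpm ← 6482
adjust_airspeed(-12.24): V ← 41.08 -12.24 = 28.84 m/s
final state: V = 28.84 m/s, rpm = 6482 → n = rpm/60 = 108.033333 rev/s
target J* = 0.5493; solve J* = V/(n·D) for n: n = V/(J*·D) = 28.84/(0.5493 × 2.553) = 20.565290 rev/s
rpm = 60·n = 1233.917412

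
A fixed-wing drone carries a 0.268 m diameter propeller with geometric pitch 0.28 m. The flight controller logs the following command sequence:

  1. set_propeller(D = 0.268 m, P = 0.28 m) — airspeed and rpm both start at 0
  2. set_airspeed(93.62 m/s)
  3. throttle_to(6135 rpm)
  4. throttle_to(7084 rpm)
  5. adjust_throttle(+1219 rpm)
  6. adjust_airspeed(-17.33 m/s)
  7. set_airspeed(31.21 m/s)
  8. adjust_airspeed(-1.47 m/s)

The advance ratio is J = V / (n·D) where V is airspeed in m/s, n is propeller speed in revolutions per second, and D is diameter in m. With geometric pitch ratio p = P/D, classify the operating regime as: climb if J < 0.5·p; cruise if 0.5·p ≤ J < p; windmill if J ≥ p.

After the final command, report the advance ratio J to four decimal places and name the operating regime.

J = 0.8019, regime = cruise

set_propeller: D = 0.268 m, P = 0.28 m (p = P/D = 1.044776); state ← (V=0, rpm=0)
set_airspeed(93.62): V ← 93.62 m/s
throttle_to(6135): rpm ← 6135
throttle_to(7084): rpm ← 7084
adjust_throttle(+1219): rpm ← 7084 +1219 = 8303
adjust_airspeed(-17.33): V ← 93.62 -17.33 = 76.29 m/s
set_airspeed(31.21): V ← 31.21 m/s
adjust_airspeed(-1.47): V ← 31.21 -1.47 = 29.74 m/s
final state: V = 29.74 m/s, rpm = 8303 → n = rpm/60 = 138.383333 rev/s
J = V / (n·D) = 29.74 / (138.383333 × 0.268) = 0.801904
regime bands: climb J<0.5224 | cruise [0.5224, 1.0448) | windmill J≥1.0448
J = 0.8019 → cruise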